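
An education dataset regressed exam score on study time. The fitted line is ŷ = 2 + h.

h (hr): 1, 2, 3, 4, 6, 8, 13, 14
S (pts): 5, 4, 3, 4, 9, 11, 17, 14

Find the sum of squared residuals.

h=1: ŷ = 2 + 1 = 3; r = 5 − 3 = 2
h=2: ŷ = 2 + 2 = 4; r = 4 − 4 = 0
h=3: ŷ = 2 + 3 = 5; r = 3 − 5 = -2
h=4: ŷ = 2 + 4 = 6; r = 4 − 6 = -2
h=6: ŷ = 2 + 6 = 8; r = 9 − 8 = 1
h=8: ŷ = 2 + 8 = 10; r = 11 − 10 = 1
h=13: ŷ = 2 + 13 = 15; r = 17 − 15 = 2
h=14: ŷ = 2 + 14 = 16; r = 14 − 16 = -2
SSE = 4 + 0 + 4 + 4 + 1 + 1 + 4 + 4 = 22

SSE = 22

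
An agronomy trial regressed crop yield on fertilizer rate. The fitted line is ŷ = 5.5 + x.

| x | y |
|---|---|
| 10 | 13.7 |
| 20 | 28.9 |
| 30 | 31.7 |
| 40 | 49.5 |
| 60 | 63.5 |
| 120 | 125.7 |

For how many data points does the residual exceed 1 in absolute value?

5

x=10: ŷ = 5.5 + 10 = 15.5; r = 13.7 − 15.5 = -1.8
x=20: ŷ = 5.5 + 20 = 25.5; r = 28.9 − 25.5 = 3.4
x=30: ŷ = 5.5 + 30 = 35.5; r = 31.7 − 35.5 = -3.8
x=40: ŷ = 5.5 + 40 = 45.5; r = 49.5 − 45.5 = 4
x=60: ŷ = 5.5 + 60 = 65.5; r = 63.5 − 65.5 = -2
x=120: ŷ = 5.5 + 120 = 125.5; r = 125.7 − 125.5 = 0.2
|r| > 1: x=10 (|r|=1.8), x=20 (|r|=3.4), x=30 (|r|=3.8), x=40 (|r|=4), x=60 (|r|=2) → 5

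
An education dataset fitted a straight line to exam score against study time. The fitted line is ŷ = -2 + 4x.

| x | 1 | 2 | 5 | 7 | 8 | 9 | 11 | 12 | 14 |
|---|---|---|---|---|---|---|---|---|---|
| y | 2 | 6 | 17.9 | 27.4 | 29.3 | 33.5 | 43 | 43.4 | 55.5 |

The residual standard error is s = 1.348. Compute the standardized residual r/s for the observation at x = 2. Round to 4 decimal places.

0.0000

ŷ = -2 + 4·2 = 6
r = 6 − 6 = 0
r/s = 0 / 1.348 = 0.0000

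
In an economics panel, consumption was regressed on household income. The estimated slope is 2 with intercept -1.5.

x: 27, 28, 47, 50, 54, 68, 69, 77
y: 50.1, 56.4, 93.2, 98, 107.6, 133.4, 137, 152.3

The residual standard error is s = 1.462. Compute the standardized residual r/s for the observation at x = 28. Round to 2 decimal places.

ŷ = -1.5 + 2·28 = 54.5
r = 56.4 − 54.5 = 1.9
r/s = 1.9 / 1.462 = 1.30

1.30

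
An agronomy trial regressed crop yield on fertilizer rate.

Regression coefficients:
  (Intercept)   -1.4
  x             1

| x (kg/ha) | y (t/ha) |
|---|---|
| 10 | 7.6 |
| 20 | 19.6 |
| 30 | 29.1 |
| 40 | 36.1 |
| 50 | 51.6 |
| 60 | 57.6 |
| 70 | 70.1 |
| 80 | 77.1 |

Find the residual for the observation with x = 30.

e = 0.5

ŷ = -1.4 + 30 = 28.6
e = 29.1 − 28.6 = 0.5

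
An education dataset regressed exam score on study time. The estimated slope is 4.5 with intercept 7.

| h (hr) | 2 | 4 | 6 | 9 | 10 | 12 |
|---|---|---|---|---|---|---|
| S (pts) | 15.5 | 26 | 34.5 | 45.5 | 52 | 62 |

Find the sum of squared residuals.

SSE = 6.5

h=2: ŷ = 7 + 4.5·2 = 16; r = 15.5 − 16 = -0.5
h=4: ŷ = 7 + 4.5·4 = 25; r = 26 − 25 = 1
h=6: ŷ = 7 + 4.5·6 = 34; r = 34.5 − 34 = 0.5
h=9: ŷ = 7 + 4.5·9 = 47.5; r = 45.5 − 47.5 = -2
h=10: ŷ = 7 + 4.5·10 = 52; r = 52 − 52 = 0
h=12: ŷ = 7 + 4.5·12 = 61; r = 62 − 61 = 1
SSE = 0.25 + 1 + 0.25 + 4 + 0 + 1 = 6.5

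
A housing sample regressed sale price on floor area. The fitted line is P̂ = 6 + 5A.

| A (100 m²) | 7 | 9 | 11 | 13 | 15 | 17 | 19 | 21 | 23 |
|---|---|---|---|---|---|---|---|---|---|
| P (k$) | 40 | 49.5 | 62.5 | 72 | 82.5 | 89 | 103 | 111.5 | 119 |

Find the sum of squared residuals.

SSE = 21

A=7: P̂ = 6 + 5·7 = 41; r = 40 − 41 = -1
A=9: P̂ = 6 + 5·9 = 51; r = 49.5 − 51 = -1.5
A=11: P̂ = 6 + 5·11 = 61; r = 62.5 − 61 = 1.5
A=13: P̂ = 6 + 5·13 = 71; r = 72 − 71 = 1
A=15: P̂ = 6 + 5·15 = 81; r = 82.5 − 81 = 1.5
A=17: P̂ = 6 + 5·17 = 91; r = 89 − 91 = -2
A=19: P̂ = 6 + 5·19 = 101; r = 103 − 101 = 2
A=21: P̂ = 6 + 5·21 = 111; r = 111.5 − 111 = 0.5
A=23: P̂ = 6 + 5·23 = 121; r = 119 − 121 = -2
SSE = 1 + 2.25 + 2.25 + 1 + 2.25 + 4 + 4 + 0.25 + 4 = 21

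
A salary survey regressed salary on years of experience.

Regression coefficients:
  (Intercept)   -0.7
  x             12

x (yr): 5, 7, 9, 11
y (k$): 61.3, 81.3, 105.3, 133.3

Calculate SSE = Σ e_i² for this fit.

x=5: ŷ = -0.7 + 12·5 = 59.3; e = 61.3 − 59.3 = 2
x=7: ŷ = -0.7 + 12·7 = 83.3; e = 81.3 − 83.3 = -2
x=9: ŷ = -0.7 + 12·9 = 107.3; e = 105.3 − 107.3 = -2
x=11: ŷ = -0.7 + 12·11 = 131.3; e = 133.3 − 131.3 = 2
SSE = 4 + 4 + 4 + 4 = 16

SSE = 16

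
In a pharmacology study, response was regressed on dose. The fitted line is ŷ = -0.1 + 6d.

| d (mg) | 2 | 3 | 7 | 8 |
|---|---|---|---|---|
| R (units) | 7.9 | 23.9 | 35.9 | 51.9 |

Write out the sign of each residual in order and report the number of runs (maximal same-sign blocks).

4 runs

d=2: ŷ = -0.1 + 6·2 = 11.9; e = 7.9 − 11.9 = -4
d=3: ŷ = -0.1 + 6·3 = 17.9; e = 23.9 − 17.9 = 6
d=7: ŷ = -0.1 + 6·7 = 41.9; e = 35.9 − 41.9 = -6
d=8: ŷ = -0.1 + 6·8 = 47.9; e = 51.9 − 47.9 = 4
Signs: − + − +
Runs: −×1, +×1, −×1, +×1 → 4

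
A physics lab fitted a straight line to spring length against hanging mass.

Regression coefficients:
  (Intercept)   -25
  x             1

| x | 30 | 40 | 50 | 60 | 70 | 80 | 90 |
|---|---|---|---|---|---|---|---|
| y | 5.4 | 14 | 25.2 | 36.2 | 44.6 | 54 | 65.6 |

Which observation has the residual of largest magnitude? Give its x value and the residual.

x=30: ŷ = -25 + 30 = 5; e = 5.4 − 5 = 0.4
x=40: ŷ = -25 + 40 = 15; e = 14 − 15 = -1
x=50: ŷ = -25 + 50 = 25; e = 25.2 − 25 = 0.2
x=60: ŷ = -25 + 60 = 35; e = 36.2 − 35 = 1.2
x=70: ŷ = -25 + 70 = 45; e = 44.6 − 45 = -0.4
x=80: ŷ = -25 + 80 = 55; e = 54 − 55 = -1
x=90: ŷ = -25 + 90 = 65; e = 65.6 − 65 = 0.6
Largest |e| is 1.2 at x = 60, residual 1.2.

x = 60, e = 1.2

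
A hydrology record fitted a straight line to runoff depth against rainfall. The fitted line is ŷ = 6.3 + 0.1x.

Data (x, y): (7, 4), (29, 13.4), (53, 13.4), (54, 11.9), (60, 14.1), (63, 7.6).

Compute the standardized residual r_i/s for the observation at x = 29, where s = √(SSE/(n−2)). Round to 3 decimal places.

x=7: ŷ = 6.3 + 0.1·7 = 7; r = 4 − 7 = -3
x=29: ŷ = 6.3 + 0.1·29 = 9.2; r = 13.4 − 9.2 = 4.2
x=53: ŷ = 6.3 + 0.1·53 = 11.6; r = 13.4 − 11.6 = 1.8
x=54: ŷ = 6.3 + 0.1·54 = 11.7; r = 11.9 − 11.7 = 0.2
x=60: ŷ = 6.3 + 0.1·60 = 12.3; r = 14.1 − 12.3 = 1.8
x=63: ŷ = 6.3 + 0.1·63 = 12.6; r = 7.6 − 12.6 = -5
SSE = 9 + 17.64 + 3.24 + 0.04 + 3.24 + 25 = 58.16
s = √(58.16/4) = 3.81314
r/s = 4.2 / 3.81314 = 1.101

1.101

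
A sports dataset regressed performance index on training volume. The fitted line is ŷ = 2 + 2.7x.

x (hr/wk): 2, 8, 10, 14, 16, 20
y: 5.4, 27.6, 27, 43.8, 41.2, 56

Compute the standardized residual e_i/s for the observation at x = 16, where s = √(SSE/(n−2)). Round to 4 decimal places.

x=2: ŷ = 2 + 2.7·2 = 7.4; e = 5.4 − 7.4 = -2
x=8: ŷ = 2 + 2.7·8 = 23.6; e = 27.6 − 23.6 = 4
x=10: ŷ = 2 + 2.7·10 = 29; e = 27 − 29 = -2
x=14: ŷ = 2 + 2.7·14 = 39.8; e = 43.8 − 39.8 = 4
x=16: ŷ = 2 + 2.7·16 = 45.2; e = 41.2 − 45.2 = -4
x=20: ŷ = 2 + 2.7·20 = 56; e = 56 − 56 = 0
SSE = 4 + 16 + 4 + 16 + 16 + 0 = 56
s = √(56/4) = 3.74166
e/s = -4 / 3.74166 = -1.0690

-1.0690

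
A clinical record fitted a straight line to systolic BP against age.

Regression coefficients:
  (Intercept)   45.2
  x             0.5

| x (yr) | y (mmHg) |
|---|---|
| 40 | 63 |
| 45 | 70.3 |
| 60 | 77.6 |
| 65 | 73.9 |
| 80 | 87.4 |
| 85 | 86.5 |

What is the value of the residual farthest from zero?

x=40: ŷ = 45.2 + 0.5·40 = 65.2; r = 63 − 65.2 = -2.2
x=45: ŷ = 45.2 + 0.5·45 = 67.7; r = 70.3 − 67.7 = 2.6
x=60: ŷ = 45.2 + 0.5·60 = 75.2; r = 77.6 − 75.2 = 2.4
x=65: ŷ = 45.2 + 0.5·65 = 77.7; r = 73.9 − 77.7 = -3.8
x=80: ŷ = 45.2 + 0.5·80 = 85.2; r = 87.4 − 85.2 = 2.2
x=85: ŷ = 45.2 + 0.5·85 = 87.7; r = 86.5 − 87.7 = -1.2
Largest |r| is 3.8 at x = 65, residual -3.8.

r = -3.8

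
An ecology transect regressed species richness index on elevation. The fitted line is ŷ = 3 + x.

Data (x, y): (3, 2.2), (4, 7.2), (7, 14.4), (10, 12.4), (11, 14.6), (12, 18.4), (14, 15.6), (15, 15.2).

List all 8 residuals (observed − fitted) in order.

-3.8, 0.2, 4.4, -0.6, 0.6, 3.4, -1.4, -2.8

x=3: ŷ = 3 + 3 = 6; r = 2.2 − 6 = -3.8
x=4: ŷ = 3 + 4 = 7; r = 7.2 − 7 = 0.2
x=7: ŷ = 3 + 7 = 10; r = 14.4 − 10 = 4.4
x=10: ŷ = 3 + 10 = 13; r = 12.4 − 13 = -0.6
x=11: ŷ = 3 + 11 = 14; r = 14.6 − 14 = 0.6
x=12: ŷ = 3 + 12 = 15; r = 18.4 − 15 = 3.4
x=14: ŷ = 3 + 14 = 17; r = 15.6 − 17 = -1.4
x=15: ŷ = 3 + 15 = 18; r = 15.2 − 18 = -2.8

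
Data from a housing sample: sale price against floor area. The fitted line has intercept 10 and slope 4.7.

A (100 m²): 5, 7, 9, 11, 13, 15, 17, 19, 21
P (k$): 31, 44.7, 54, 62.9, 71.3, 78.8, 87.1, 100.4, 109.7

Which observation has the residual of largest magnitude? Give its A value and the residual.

A = 17, r = -2.8

A=5: P̂ = 10 + 4.7·5 = 33.5; r = 31 − 33.5 = -2.5
A=7: P̂ = 10 + 4.7·7 = 42.9; r = 44.7 − 42.9 = 1.8
A=9: P̂ = 10 + 4.7·9 = 52.3; r = 54 − 52.3 = 1.7
A=11: P̂ = 10 + 4.7·11 = 61.7; r = 62.9 − 61.7 = 1.2
A=13: P̂ = 10 + 4.7·13 = 71.1; r = 71.3 − 71.1 = 0.2
A=15: P̂ = 10 + 4.7·15 = 80.5; r = 78.8 − 80.5 = -1.7
A=17: P̂ = 10 + 4.7·17 = 89.9; r = 87.1 − 89.9 = -2.8
A=19: P̂ = 10 + 4.7·19 = 99.3; r = 100.4 − 99.3 = 1.1
A=21: P̂ = 10 + 4.7·21 = 108.7; r = 109.7 − 108.7 = 1
Largest |r| is 2.8 at A = 17, residual -2.8.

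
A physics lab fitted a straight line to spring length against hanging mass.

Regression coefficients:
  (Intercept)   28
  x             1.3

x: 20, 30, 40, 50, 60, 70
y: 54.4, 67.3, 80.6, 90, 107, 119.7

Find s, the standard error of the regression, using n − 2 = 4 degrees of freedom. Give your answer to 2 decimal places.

x=20: ŷ = 28 + 1.3·20 = 54; r = 54.4 − 54 = 0.4
x=30: ŷ = 28 + 1.3·30 = 67; r = 67.3 − 67 = 0.3
x=40: ŷ = 28 + 1.3·40 = 80; r = 80.6 − 80 = 0.6
x=50: ŷ = 28 + 1.3·50 = 93; r = 90 − 93 = -3
x=60: ŷ = 28 + 1.3·60 = 106; r = 107 − 106 = 1
x=70: ŷ = 28 + 1.3·70 = 119; r = 119.7 − 119 = 0.7
SSE = 0.16 + 0.09 + 0.36 + 9 + 1 + 0.49 = 11.1
s = √(11.1/4) = √2.775 ≈ 1.67

s = 1.67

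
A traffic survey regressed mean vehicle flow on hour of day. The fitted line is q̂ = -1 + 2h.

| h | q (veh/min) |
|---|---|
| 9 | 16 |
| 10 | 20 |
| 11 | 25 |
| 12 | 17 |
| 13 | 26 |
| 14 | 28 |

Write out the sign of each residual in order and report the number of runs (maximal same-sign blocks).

h=9: q̂ = -1 + 2·9 = 17; r = 16 − 17 = -1
h=10: q̂ = -1 + 2·10 = 19; r = 20 − 19 = 1
h=11: q̂ = -1 + 2·11 = 21; r = 25 − 21 = 4
h=12: q̂ = -1 + 2·12 = 23; r = 17 − 23 = -6
h=13: q̂ = -1 + 2·13 = 25; r = 26 − 25 = 1
h=14: q̂ = -1 + 2·14 = 27; r = 28 − 27 = 1
Signs: − + + − + +
Runs: −×1, +×2, −×1, +×2 → 4

4 runs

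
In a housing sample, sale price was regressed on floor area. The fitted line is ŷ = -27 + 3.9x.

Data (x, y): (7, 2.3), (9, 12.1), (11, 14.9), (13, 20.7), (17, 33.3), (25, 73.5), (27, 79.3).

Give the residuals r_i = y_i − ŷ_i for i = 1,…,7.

x=7: ŷ = -27 + 3.9·7 = 0.3; r = 2.3 − 0.3 = 2
x=9: ŷ = -27 + 3.9·9 = 8.1; r = 12.1 − 8.1 = 4
x=11: ŷ = -27 + 3.9·11 = 15.9; r = 14.9 − 15.9 = -1
x=13: ŷ = -27 + 3.9·13 = 23.7; r = 20.7 − 23.7 = -3
x=17: ŷ = -27 + 3.9·17 = 39.3; r = 33.3 − 39.3 = -6
x=25: ŷ = -27 + 3.9·25 = 70.5; r = 73.5 − 70.5 = 3
x=27: ŷ = -27 + 3.9·27 = 78.3; r = 79.3 − 78.3 = 1

2, 4, -1, -3, -6, 3, 1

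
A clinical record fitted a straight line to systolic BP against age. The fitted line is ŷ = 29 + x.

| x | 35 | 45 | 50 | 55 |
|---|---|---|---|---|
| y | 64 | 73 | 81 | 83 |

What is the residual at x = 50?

e = 2

ŷ = 29 + 50 = 79
e = 81 − 79 = 2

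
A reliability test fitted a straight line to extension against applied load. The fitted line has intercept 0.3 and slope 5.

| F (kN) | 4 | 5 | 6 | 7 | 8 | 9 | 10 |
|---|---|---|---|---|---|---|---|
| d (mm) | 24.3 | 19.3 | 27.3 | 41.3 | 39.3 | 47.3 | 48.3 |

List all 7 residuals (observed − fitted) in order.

F=4: ŷ = 0.3 + 5·4 = 20.3; r = 24.3 − 20.3 = 4
F=5: ŷ = 0.3 + 5·5 = 25.3; r = 19.3 − 25.3 = -6
F=6: ŷ = 0.3 + 5·6 = 30.3; r = 27.3 − 30.3 = -3
F=7: ŷ = 0.3 + 5·7 = 35.3; r = 41.3 − 35.3 = 6
F=8: ŷ = 0.3 + 5·8 = 40.3; r = 39.3 − 40.3 = -1
F=9: ŷ = 0.3 + 5·9 = 45.3; r = 47.3 − 45.3 = 2
F=10: ŷ = 0.3 + 5·10 = 50.3; r = 48.3 − 50.3 = -2

4, -6, -3, 6, -1, 2, -2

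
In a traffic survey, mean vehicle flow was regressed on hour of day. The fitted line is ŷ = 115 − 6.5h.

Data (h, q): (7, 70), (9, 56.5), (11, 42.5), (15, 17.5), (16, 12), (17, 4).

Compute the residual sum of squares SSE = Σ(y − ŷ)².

h=7: ŷ = 115 − 6.5·7 = 69.5; e = 70 − 69.5 = 0.5
h=9: ŷ = 115 − 6.5·9 = 56.5; e = 56.5 − 56.5 = 0
h=11: ŷ = 115 − 6.5·11 = 43.5; e = 42.5 − 43.5 = -1
h=15: ŷ = 115 − 6.5·15 = 17.5; e = 17.5 − 17.5 = 0
h=16: ŷ = 115 − 6.5·16 = 11; e = 12 − 11 = 1
h=17: ŷ = 115 − 6.5·17 = 4.5; e = 4 − 4.5 = -0.5
SSE = 0.25 + 0 + 1 + 0 + 1 + 0.25 = 2.5

SSE = 2.5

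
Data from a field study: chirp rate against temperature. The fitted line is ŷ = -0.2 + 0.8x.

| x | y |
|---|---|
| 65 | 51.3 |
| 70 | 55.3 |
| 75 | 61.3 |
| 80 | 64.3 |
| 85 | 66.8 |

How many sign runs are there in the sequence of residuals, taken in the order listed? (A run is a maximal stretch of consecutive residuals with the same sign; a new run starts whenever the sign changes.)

3 runs

x=65: ŷ = -0.2 + 0.8·65 = 51.8; r = 51.3 − 51.8 = -0.5
x=70: ŷ = -0.2 + 0.8·70 = 55.8; r = 55.3 − 55.8 = -0.5
x=75: ŷ = -0.2 + 0.8·75 = 59.8; r = 61.3 − 59.8 = 1.5
x=80: ŷ = -0.2 + 0.8·80 = 63.8; r = 64.3 − 63.8 = 0.5
x=85: ŷ = -0.2 + 0.8·85 = 67.8; r = 66.8 − 67.8 = -1
Signs: − − + + −
Runs: −×2, +×2, −×1 → 3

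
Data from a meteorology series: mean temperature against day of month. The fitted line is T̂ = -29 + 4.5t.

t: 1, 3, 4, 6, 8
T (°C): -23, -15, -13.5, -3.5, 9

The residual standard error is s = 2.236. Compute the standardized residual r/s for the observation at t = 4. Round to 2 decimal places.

T̂ = -29 + 4.5·4 = -11
r = -13.5 − (-11) = -2.5
r/s = -2.5 / 2.236 = -1.12

-1.12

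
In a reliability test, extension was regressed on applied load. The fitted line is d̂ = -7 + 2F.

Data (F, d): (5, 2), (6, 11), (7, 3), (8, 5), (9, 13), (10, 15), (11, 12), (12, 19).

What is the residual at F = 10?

e = 2

d̂ = -7 + 2·10 = 13
e = 15 − 13 = 2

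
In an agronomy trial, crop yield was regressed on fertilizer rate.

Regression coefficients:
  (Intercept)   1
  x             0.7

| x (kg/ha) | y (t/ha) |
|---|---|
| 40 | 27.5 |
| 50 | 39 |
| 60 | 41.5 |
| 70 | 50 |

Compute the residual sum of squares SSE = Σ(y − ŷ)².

SSE = 13.5

x=40: ŷ = 1 + 0.7·40 = 29; r = 27.5 − 29 = -1.5
x=50: ŷ = 1 + 0.7·50 = 36; r = 39 − 36 = 3
x=60: ŷ = 1 + 0.7·60 = 43; r = 41.5 − 43 = -1.5
x=70: ŷ = 1 + 0.7·70 = 50; r = 50 − 50 = 0
SSE = 2.25 + 9 + 2.25 + 0 = 13.5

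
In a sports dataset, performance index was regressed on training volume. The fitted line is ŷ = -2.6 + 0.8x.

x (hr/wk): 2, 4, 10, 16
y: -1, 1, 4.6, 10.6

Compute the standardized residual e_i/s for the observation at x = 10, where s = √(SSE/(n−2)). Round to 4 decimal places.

-1.1547

x=2: ŷ = -2.6 + 0.8·2 = -1; e = -1 − (-1) = 0
x=4: ŷ = -2.6 + 0.8·4 = 0.6; e = 1 − 0.6 = 0.4
x=10: ŷ = -2.6 + 0.8·10 = 5.4; e = 4.6 − 5.4 = -0.8
x=16: ŷ = -2.6 + 0.8·16 = 10.2; e = 10.6 − 10.2 = 0.4
SSE = 0 + 0.16 + 0.64 + 0.16 = 0.96
s = √(0.96/2) = 0.69282
e/s = -0.8 / 0.69282 = -1.1547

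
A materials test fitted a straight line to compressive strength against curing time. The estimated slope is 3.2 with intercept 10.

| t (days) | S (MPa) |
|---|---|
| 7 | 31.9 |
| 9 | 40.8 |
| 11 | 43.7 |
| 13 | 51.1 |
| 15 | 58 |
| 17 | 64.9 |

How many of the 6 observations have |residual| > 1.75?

t=7: Ŝ = 10 + 3.2·7 = 32.4; r = 31.9 − 32.4 = -0.5
t=9: Ŝ = 10 + 3.2·9 = 38.8; r = 40.8 − 38.8 = 2
t=11: Ŝ = 10 + 3.2·11 = 45.2; r = 43.7 − 45.2 = -1.5
t=13: Ŝ = 10 + 3.2·13 = 51.6; r = 51.1 − 51.6 = -0.5
t=15: Ŝ = 10 + 3.2·15 = 58; r = 58 − 58 = 0
t=17: Ŝ = 10 + 3.2·17 = 64.4; r = 64.9 − 64.4 = 0.5
|r| > 1.75: t=9 (|r|=2) → 1

1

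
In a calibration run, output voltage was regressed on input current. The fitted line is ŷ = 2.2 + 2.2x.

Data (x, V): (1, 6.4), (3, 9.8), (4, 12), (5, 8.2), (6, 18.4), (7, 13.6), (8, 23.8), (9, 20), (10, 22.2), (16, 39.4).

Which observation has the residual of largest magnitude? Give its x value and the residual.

x=1: ŷ = 2.2 + 2.2·1 = 4.4; r = 6.4 − 4.4 = 2
x=3: ŷ = 2.2 + 2.2·3 = 8.8; r = 9.8 − 8.8 = 1
x=4: ŷ = 2.2 + 2.2·4 = 11; r = 12 − 11 = 1
x=5: ŷ = 2.2 + 2.2·5 = 13.2; r = 8.2 − 13.2 = -5
x=6: ŷ = 2.2 + 2.2·6 = 15.4; r = 18.4 − 15.4 = 3
x=7: ŷ = 2.2 + 2.2·7 = 17.6; r = 13.6 − 17.6 = -4
x=8: ŷ = 2.2 + 2.2·8 = 19.8; r = 23.8 − 19.8 = 4
x=9: ŷ = 2.2 + 2.2·9 = 22; r = 20 − 22 = -2
x=10: ŷ = 2.2 + 2.2·10 = 24.2; r = 22.2 − 24.2 = -2
x=16: ŷ = 2.2 + 2.2·16 = 37.4; r = 39.4 − 37.4 = 2
Largest |r| is 5 at x = 5, residual -5.

x = 5, r = -5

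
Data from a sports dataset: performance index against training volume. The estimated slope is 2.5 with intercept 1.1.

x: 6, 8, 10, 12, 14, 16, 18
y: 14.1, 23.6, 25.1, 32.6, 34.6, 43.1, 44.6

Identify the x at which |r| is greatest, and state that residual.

x = 8, r = 2.5

x=6: ŷ = 1.1 + 2.5·6 = 16.1; r = 14.1 − 16.1 = -2
x=8: ŷ = 1.1 + 2.5·8 = 21.1; r = 23.6 − 21.1 = 2.5
x=10: ŷ = 1.1 + 2.5·10 = 26.1; r = 25.1 − 26.1 = -1
x=12: ŷ = 1.1 + 2.5·12 = 31.1; r = 32.6 − 31.1 = 1.5
x=14: ŷ = 1.1 + 2.5·14 = 36.1; r = 34.6 − 36.1 = -1.5
x=16: ŷ = 1.1 + 2.5·16 = 41.1; r = 43.1 − 41.1 = 2
x=18: ŷ = 1.1 + 2.5·18 = 46.1; r = 44.6 − 46.1 = -1.5
Largest |r| is 2.5 at x = 8, residual 2.5.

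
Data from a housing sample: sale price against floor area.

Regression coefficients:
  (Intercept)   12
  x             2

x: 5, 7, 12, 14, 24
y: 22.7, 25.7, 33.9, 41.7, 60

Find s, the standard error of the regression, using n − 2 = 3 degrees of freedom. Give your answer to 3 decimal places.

s = 1.621

x=5: ŷ = 12 + 2·5 = 22; e = 22.7 − 22 = 0.7
x=7: ŷ = 12 + 2·7 = 26; e = 25.7 − 26 = -0.3
x=12: ŷ = 12 + 2·12 = 36; e = 33.9 − 36 = -2.1
x=14: ŷ = 12 + 2·14 = 40; e = 41.7 − 40 = 1.7
x=24: ŷ = 12 + 2·24 = 60; e = 60 − 60 = 0
SSE = 0.49 + 0.09 + 4.41 + 2.89 + 0 = 7.88
s = √(7.88/3) = √2.62667 ≈ 1.621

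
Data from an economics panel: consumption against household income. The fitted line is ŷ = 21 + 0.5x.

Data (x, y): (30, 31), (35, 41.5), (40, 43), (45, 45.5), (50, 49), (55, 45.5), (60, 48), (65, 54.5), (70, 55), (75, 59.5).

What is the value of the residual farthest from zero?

r = -5

x=30: ŷ = 21 + 0.5·30 = 36; r = 31 − 36 = -5
x=35: ŷ = 21 + 0.5·35 = 38.5; r = 41.5 − 38.5 = 3
x=40: ŷ = 21 + 0.5·40 = 41; r = 43 − 41 = 2
x=45: ŷ = 21 + 0.5·45 = 43.5; r = 45.5 − 43.5 = 2
x=50: ŷ = 21 + 0.5·50 = 46; r = 49 − 46 = 3
x=55: ŷ = 21 + 0.5·55 = 48.5; r = 45.5 − 48.5 = -3
x=60: ŷ = 21 + 0.5·60 = 51; r = 48 − 51 = -3
x=65: ŷ = 21 + 0.5·65 = 53.5; r = 54.5 − 53.5 = 1
x=70: ŷ = 21 + 0.5·70 = 56; r = 55 − 56 = -1
x=75: ŷ = 21 + 0.5·75 = 58.5; r = 59.5 − 58.5 = 1
Largest |r| is 5 at x = 30, residual -5.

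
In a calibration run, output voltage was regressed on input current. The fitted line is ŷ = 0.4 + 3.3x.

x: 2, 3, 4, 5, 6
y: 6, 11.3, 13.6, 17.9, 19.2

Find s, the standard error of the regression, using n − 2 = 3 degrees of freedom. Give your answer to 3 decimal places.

x=2: ŷ = 0.4 + 3.3·2 = 7; e = 6 − 7 = -1
x=3: ŷ = 0.4 + 3.3·3 = 10.3; e = 11.3 − 10.3 = 1
x=4: ŷ = 0.4 + 3.3·4 = 13.6; e = 13.6 − 13.6 = 0
x=5: ŷ = 0.4 + 3.3·5 = 16.9; e = 17.9 − 16.9 = 1
x=6: ŷ = 0.4 + 3.3·6 = 20.2; e = 19.2 − 20.2 = -1
SSE = 1 + 1 + 0 + 1 + 1 = 4
s = √(4/3) = √1.33333 ≈ 1.155

s = 1.155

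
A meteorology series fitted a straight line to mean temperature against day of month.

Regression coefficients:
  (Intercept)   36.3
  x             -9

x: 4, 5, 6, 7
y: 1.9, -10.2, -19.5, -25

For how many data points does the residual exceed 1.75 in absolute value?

1

x=4: ŷ = 36.3 − 9·4 = 0.3; e = 1.9 − 0.3 = 1.6
x=5: ŷ = 36.3 − 9·5 = -8.7; e = -10.2 − (-8.7) = -1.5
x=6: ŷ = 36.3 − 9·6 = -17.7; e = -19.5 − (-17.7) = -1.8
x=7: ŷ = 36.3 − 9·7 = -26.7; e = -25 − (-26.7) = 1.7
|e| > 1.75: x=6 (|e|=1.8) → 1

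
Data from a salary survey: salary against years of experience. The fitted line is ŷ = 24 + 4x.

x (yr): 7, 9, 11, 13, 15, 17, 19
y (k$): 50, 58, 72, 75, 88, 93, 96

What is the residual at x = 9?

e = -2

ŷ = 24 + 4·9 = 60
e = 58 − 60 = -2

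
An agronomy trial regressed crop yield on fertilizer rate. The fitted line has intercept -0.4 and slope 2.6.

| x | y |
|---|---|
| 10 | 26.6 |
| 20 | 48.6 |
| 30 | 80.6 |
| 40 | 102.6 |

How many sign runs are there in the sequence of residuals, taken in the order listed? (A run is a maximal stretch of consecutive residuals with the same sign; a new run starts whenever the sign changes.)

4 runs

x=10: ŷ = -0.4 + 2.6·10 = 25.6; e = 26.6 − 25.6 = 1
x=20: ŷ = -0.4 + 2.6·20 = 51.6; e = 48.6 − 51.6 = -3
x=30: ŷ = -0.4 + 2.6·30 = 77.6; e = 80.6 − 77.6 = 3
x=40: ŷ = -0.4 + 2.6·40 = 103.6; e = 102.6 − 103.6 = -1
Signs: + − + −
Runs: +×1, −×1, +×1, −×1 → 4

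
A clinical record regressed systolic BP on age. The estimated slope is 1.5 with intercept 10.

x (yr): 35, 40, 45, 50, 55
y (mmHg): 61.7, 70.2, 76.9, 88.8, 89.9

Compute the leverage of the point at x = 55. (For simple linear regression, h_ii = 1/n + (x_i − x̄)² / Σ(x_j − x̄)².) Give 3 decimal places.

h = 0.600

x̄ = (35 + 40 + 45 + 50 + 55)/5 = 45
Σ(x − x̄)² = 100 + 25 + 0 + 25 + 100 = 250
h = 1/5 + (10)²/250 = 0.2 + 0.4 = 0.600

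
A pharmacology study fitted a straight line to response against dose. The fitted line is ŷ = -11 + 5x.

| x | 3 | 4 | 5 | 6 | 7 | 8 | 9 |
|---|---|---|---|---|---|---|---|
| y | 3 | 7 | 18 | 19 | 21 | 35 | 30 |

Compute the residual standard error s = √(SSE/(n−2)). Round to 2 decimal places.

x=3: ŷ = -11 + 5·3 = 4; r = 3 − 4 = -1
x=4: ŷ = -11 + 5·4 = 9; r = 7 − 9 = -2
x=5: ŷ = -11 + 5·5 = 14; r = 18 − 14 = 4
x=6: ŷ = -11 + 5·6 = 19; r = 19 − 19 = 0
x=7: ŷ = -11 + 5·7 = 24; r = 21 − 24 = -3
x=8: ŷ = -11 + 5·8 = 29; r = 35 − 29 = 6
x=9: ŷ = -11 + 5·9 = 34; r = 30 − 34 = -4
SSE = 1 + 4 + 16 + 0 + 9 + 36 + 16 = 82
s = √(82/5) = √16.4 ≈ 4.05

s = 4.05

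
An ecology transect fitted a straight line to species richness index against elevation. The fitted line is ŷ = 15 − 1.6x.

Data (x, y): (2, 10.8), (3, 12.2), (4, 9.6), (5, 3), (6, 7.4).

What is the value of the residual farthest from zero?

x=2: ŷ = 15 − 1.6·2 = 11.8; r = 10.8 − 11.8 = -1
x=3: ŷ = 15 − 1.6·3 = 10.2; r = 12.2 − 10.2 = 2
x=4: ŷ = 15 − 1.6·4 = 8.6; r = 9.6 − 8.6 = 1
x=5: ŷ = 15 − 1.6·5 = 7; r = 3 − 7 = -4
x=6: ŷ = 15 − 1.6·6 = 5.4; r = 7.4 − 5.4 = 2
Largest |r| is 4 at x = 5, residual -4.

r = -4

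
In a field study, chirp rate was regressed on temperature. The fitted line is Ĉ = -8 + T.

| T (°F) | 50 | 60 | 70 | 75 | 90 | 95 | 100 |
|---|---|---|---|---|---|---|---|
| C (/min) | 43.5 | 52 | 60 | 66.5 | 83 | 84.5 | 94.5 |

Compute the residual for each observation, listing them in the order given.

T=50: Ĉ = -8 + 50 = 42; r = 43.5 − 42 = 1.5
T=60: Ĉ = -8 + 60 = 52; r = 52 − 52 = 0
T=70: Ĉ = -8 + 70 = 62; r = 60 − 62 = -2
T=75: Ĉ = -8 + 75 = 67; r = 66.5 − 67 = -0.5
T=90: Ĉ = -8 + 90 = 82; r = 83 − 82 = 1
T=95: Ĉ = -8 + 95 = 87; r = 84.5 − 87 = -2.5
T=100: Ĉ = -8 + 100 = 92; r = 94.5 − 92 = 2.5

1.5, 0, -2, -0.5, 1, -2.5, 2.5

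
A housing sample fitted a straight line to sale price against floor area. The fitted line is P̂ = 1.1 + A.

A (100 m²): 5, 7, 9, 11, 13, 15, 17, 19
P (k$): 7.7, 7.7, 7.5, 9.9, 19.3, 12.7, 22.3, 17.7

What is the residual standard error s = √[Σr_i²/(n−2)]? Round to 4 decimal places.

A=5: P̂ = 1.1 + 5 = 6.1; r = 7.7 − 6.1 = 1.6
A=7: P̂ = 1.1 + 7 = 8.1; r = 7.7 − 8.1 = -0.4
A=9: P̂ = 1.1 + 9 = 10.1; r = 7.5 − 10.1 = -2.6
A=11: P̂ = 1.1 + 11 = 12.1; r = 9.9 − 12.1 = -2.2
A=13: P̂ = 1.1 + 13 = 14.1; r = 19.3 − 14.1 = 5.2
A=15: P̂ = 1.1 + 15 = 16.1; r = 12.7 − 16.1 = -3.4
A=17: P̂ = 1.1 + 17 = 18.1; r = 22.3 − 18.1 = 4.2
A=19: P̂ = 1.1 + 19 = 20.1; r = 17.7 − 20.1 = -2.4
SSE = 2.56 + 0.16 + 6.76 + 4.84 + 27.04 + 11.56 + 17.64 + 5.76 = 76.32
s = √(76.32/6) = √12.72 ≈ 3.5665

s = 3.5665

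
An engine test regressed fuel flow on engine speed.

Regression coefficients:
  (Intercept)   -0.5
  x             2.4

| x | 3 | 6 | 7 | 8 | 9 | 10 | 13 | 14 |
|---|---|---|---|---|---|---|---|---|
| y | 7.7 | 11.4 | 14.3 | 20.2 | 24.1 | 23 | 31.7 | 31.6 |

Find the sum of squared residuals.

SSE = 26

x=3: ŷ = -0.5 + 2.4·3 = 6.7; e = 7.7 − 6.7 = 1
x=6: ŷ = -0.5 + 2.4·6 = 13.9; e = 11.4 − 13.9 = -2.5
x=7: ŷ = -0.5 + 2.4·7 = 16.3; e = 14.3 − 16.3 = -2
x=8: ŷ = -0.5 + 2.4·8 = 18.7; e = 20.2 − 18.7 = 1.5
x=9: ŷ = -0.5 + 2.4·9 = 21.1; e = 24.1 − 21.1 = 3
x=10: ŷ = -0.5 + 2.4·10 = 23.5; e = 23 − 23.5 = -0.5
x=13: ŷ = -0.5 + 2.4·13 = 30.7; e = 31.7 − 30.7 = 1
x=14: ŷ = -0.5 + 2.4·14 = 33.1; e = 31.6 − 33.1 = -1.5
SSE = 1 + 6.25 + 4 + 2.25 + 9 + 0.25 + 1 + 2.25 = 26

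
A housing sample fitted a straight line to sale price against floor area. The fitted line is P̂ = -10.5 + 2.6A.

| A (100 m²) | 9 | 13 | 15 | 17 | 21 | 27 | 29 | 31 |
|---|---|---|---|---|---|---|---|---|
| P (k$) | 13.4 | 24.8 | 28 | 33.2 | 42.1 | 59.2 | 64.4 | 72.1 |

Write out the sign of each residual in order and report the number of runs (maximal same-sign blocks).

3 runs

A=9: P̂ = -10.5 + 2.6·9 = 12.9; e = 13.4 − 12.9 = 0.5
A=13: P̂ = -10.5 + 2.6·13 = 23.3; e = 24.8 − 23.3 = 1.5
A=15: P̂ = -10.5 + 2.6·15 = 28.5; e = 28 − 28.5 = -0.5
A=17: P̂ = -10.5 + 2.6·17 = 33.7; e = 33.2 − 33.7 = -0.5
A=21: P̂ = -10.5 + 2.6·21 = 44.1; e = 42.1 − 44.1 = -2
A=27: P̂ = -10.5 + 2.6·27 = 59.7; e = 59.2 − 59.7 = -0.5
A=29: P̂ = -10.5 + 2.6·29 = 64.9; e = 64.4 − 64.9 = -0.5
A=31: P̂ = -10.5 + 2.6·31 = 70.1; e = 72.1 − 70.1 = 2
Signs: + + − − − − − +
Runs: +×2, −×5, +×1 → 3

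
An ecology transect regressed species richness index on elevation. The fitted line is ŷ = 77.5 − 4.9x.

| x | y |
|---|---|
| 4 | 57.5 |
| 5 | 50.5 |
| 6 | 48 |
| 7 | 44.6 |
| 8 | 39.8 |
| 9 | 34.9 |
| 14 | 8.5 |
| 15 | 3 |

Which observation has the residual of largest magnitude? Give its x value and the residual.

x = 5, r = -2.5

x=4: ŷ = 77.5 − 4.9·4 = 57.9; r = 57.5 − 57.9 = -0.4
x=5: ŷ = 77.5 − 4.9·5 = 53; r = 50.5 − 53 = -2.5
x=6: ŷ = 77.5 − 4.9·6 = 48.1; r = 48 − 48.1 = -0.1
x=7: ŷ = 77.5 − 4.9·7 = 43.2; r = 44.6 − 43.2 = 1.4
x=8: ŷ = 77.5 − 4.9·8 = 38.3; r = 39.8 − 38.3 = 1.5
x=9: ŷ = 77.5 − 4.9·9 = 33.4; r = 34.9 − 33.4 = 1.5
x=14: ŷ = 77.5 − 4.9·14 = 8.9; r = 8.5 − 8.9 = -0.4
x=15: ŷ = 77.5 − 4.9·15 = 4; r = 3 − 4 = -1
Largest |r| is 2.5 at x = 5, residual -2.5.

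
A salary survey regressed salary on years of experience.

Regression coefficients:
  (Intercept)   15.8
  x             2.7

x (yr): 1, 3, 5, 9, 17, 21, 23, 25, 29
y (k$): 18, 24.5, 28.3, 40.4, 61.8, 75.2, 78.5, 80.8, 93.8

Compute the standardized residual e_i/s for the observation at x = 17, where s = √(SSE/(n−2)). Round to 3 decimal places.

x=1: ŷ = 15.8 + 2.7·1 = 18.5; e = 18 − 18.5 = -0.5
x=3: ŷ = 15.8 + 2.7·3 = 23.9; e = 24.5 − 23.9 = 0.6
x=5: ŷ = 15.8 + 2.7·5 = 29.3; e = 28.3 − 29.3 = -1
x=9: ŷ = 15.8 + 2.7·9 = 40.1; e = 40.4 − 40.1 = 0.3
x=17: ŷ = 15.8 + 2.7·17 = 61.7; e = 61.8 − 61.7 = 0.1
x=21: ŷ = 15.8 + 2.7·21 = 72.5; e = 75.2 − 72.5 = 2.7
x=23: ŷ = 15.8 + 2.7·23 = 77.9; e = 78.5 − 77.9 = 0.6
x=25: ŷ = 15.8 + 2.7·25 = 83.3; e = 80.8 − 83.3 = -2.5
x=29: ŷ = 15.8 + 2.7·29 = 94.1; e = 93.8 − 94.1 = -0.3
SSE = 0.25 + 0.36 + 1 + 0.09 + 0.01 + 7.29 + 0.36 + 6.25 + 0.09 = 15.7
s = √(15.7/7) = 1.49762
e/s = 0.1 / 1.49762 = 0.067

0.067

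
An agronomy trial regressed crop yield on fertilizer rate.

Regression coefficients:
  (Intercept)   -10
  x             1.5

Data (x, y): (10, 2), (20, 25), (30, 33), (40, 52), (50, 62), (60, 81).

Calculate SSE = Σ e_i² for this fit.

SSE = 52

x=10: ŷ = -10 + 1.5·10 = 5; e = 2 − 5 = -3
x=20: ŷ = -10 + 1.5·20 = 20; e = 25 − 20 = 5
x=30: ŷ = -10 + 1.5·30 = 35; e = 33 − 35 = -2
x=40: ŷ = -10 + 1.5·40 = 50; e = 52 − 50 = 2
x=50: ŷ = -10 + 1.5·50 = 65; e = 62 − 65 = -3
x=60: ŷ = -10 + 1.5·60 = 80; e = 81 − 80 = 1
SSE = 9 + 25 + 4 + 4 + 9 + 1 = 52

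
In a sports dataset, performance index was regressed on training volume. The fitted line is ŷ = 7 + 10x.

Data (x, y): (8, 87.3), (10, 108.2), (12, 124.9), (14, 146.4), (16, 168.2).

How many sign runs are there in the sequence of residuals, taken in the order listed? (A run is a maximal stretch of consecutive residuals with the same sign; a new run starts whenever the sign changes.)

3 runs

x=8: ŷ = 7 + 10·8 = 87; e = 87.3 − 87 = 0.3
x=10: ŷ = 7 + 10·10 = 107; e = 108.2 − 107 = 1.2
x=12: ŷ = 7 + 10·12 = 127; e = 124.9 − 127 = -2.1
x=14: ŷ = 7 + 10·14 = 147; e = 146.4 − 147 = -0.6
x=16: ŷ = 7 + 10·16 = 167; e = 168.2 − 167 = 1.2
Signs: + + − − +
Runs: +×2, −×2, +×1 → 3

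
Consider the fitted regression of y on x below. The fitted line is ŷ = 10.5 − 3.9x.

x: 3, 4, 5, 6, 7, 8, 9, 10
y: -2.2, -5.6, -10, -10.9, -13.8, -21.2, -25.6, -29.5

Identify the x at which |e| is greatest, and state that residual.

x=3: ŷ = 10.5 − 3.9·3 = -1.2; e = -2.2 − (-1.2) = -1
x=4: ŷ = 10.5 − 3.9·4 = -5.1; e = -5.6 − (-5.1) = -0.5
x=5: ŷ = 10.5 − 3.9·5 = -9; e = -10 − (-9) = -1
x=6: ŷ = 10.5 − 3.9·6 = -12.9; e = -10.9 − (-12.9) = 2
x=7: ŷ = 10.5 − 3.9·7 = -16.8; e = -13.8 − (-16.8) = 3
x=8: ŷ = 10.5 − 3.9·8 = -20.7; e = -21.2 − (-20.7) = -0.5
x=9: ŷ = 10.5 − 3.9·9 = -24.6; e = -25.6 − (-24.6) = -1
x=10: ŷ = 10.5 − 3.9·10 = -28.5; e = -29.5 − (-28.5) = -1
Largest |e| is 3 at x = 7, residual 3.

x = 7, e = 3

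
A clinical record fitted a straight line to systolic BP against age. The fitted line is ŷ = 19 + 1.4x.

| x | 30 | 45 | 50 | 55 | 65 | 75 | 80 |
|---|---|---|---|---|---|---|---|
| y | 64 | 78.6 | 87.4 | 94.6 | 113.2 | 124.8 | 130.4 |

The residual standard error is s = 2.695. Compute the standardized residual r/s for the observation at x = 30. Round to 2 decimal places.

1.11

ŷ = 19 + 1.4·30 = 61
r = 64 − 61 = 3
r/s = 3 / 2.695 = 1.11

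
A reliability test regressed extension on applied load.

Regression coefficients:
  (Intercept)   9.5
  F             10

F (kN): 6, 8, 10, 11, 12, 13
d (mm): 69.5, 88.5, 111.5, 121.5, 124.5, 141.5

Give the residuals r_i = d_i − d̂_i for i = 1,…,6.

0, -1, 2, 2, -5, 2

F=6: d̂ = 9.5 + 10·6 = 69.5; r = 69.5 − 69.5 = 0
F=8: d̂ = 9.5 + 10·8 = 89.5; r = 88.5 − 89.5 = -1
F=10: d̂ = 9.5 + 10·10 = 109.5; r = 111.5 − 109.5 = 2
F=11: d̂ = 9.5 + 10·11 = 119.5; r = 121.5 − 119.5 = 2
F=12: d̂ = 9.5 + 10·12 = 129.5; r = 124.5 − 129.5 = -5
F=13: d̂ = 9.5 + 10·13 = 139.5; r = 141.5 − 139.5 = 2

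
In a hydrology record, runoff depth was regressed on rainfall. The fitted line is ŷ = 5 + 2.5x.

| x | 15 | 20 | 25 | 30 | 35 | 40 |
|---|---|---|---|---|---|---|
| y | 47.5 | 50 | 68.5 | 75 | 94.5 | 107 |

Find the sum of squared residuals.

x=15: ŷ = 5 + 2.5·15 = 42.5; r = 47.5 − 42.5 = 5
x=20: ŷ = 5 + 2.5·20 = 55; r = 50 − 55 = -5
x=25: ŷ = 5 + 2.5·25 = 67.5; r = 68.5 − 67.5 = 1
x=30: ŷ = 5 + 2.5·30 = 80; r = 75 − 80 = -5
x=35: ŷ = 5 + 2.5·35 = 92.5; r = 94.5 − 92.5 = 2
x=40: ŷ = 5 + 2.5·40 = 105; r = 107 − 105 = 2
SSE = 25 + 25 + 1 + 25 + 4 + 4 = 84

SSE = 84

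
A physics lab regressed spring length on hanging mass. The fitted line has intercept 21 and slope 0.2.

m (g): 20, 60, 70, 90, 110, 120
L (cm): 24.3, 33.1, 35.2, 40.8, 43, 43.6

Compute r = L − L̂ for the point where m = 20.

L̂ = 21 + 0.2·20 = 25
r = 24.3 − 25 = -0.7

r = -0.7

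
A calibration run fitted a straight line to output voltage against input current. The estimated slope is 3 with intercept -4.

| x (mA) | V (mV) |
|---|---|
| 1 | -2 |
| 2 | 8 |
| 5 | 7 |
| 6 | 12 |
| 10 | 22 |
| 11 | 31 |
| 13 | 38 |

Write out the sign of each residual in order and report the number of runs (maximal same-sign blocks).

x=1: ŷ = -4 + 3·1 = -1; e = -2 − (-1) = -1
x=2: ŷ = -4 + 3·2 = 2; e = 8 − 2 = 6
x=5: ŷ = -4 + 3·5 = 11; e = 7 − 11 = -4
x=6: ŷ = -4 + 3·6 = 14; e = 12 − 14 = -2
x=10: ŷ = -4 + 3·10 = 26; e = 22 − 26 = -4
x=11: ŷ = -4 + 3·11 = 29; e = 31 − 29 = 2
x=13: ŷ = -4 + 3·13 = 35; e = 38 − 35 = 3
Signs: − + − − − + +
Runs: −×1, +×1, −×3, +×2 → 4

4 runs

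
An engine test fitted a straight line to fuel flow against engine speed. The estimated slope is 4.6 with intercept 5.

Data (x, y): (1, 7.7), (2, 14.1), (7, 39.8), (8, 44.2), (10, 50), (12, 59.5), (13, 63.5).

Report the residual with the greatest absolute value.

x=1: ŷ = 5 + 4.6·1 = 9.6; r = 7.7 − 9.6 = -1.9
x=2: ŷ = 5 + 4.6·2 = 14.2; r = 14.1 − 14.2 = -0.1
x=7: ŷ = 5 + 4.6·7 = 37.2; r = 39.8 − 37.2 = 2.6
x=8: ŷ = 5 + 4.6·8 = 41.8; r = 44.2 − 41.8 = 2.4
x=10: ŷ = 5 + 4.6·10 = 51; r = 50 − 51 = -1
x=12: ŷ = 5 + 4.6·12 = 60.2; r = 59.5 − 60.2 = -0.7
x=13: ŷ = 5 + 4.6·13 = 64.8; r = 63.5 − 64.8 = -1.3
Largest |r| is 2.6 at x = 7, residual 2.6.

r = 2.6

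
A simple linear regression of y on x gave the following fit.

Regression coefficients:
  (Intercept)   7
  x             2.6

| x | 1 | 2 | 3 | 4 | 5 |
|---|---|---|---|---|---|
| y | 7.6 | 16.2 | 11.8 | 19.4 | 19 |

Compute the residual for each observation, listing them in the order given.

-2, 4, -3, 2, -1

x=1: ŷ = 7 + 2.6·1 = 9.6; r = 7.6 − 9.6 = -2
x=2: ŷ = 7 + 2.6·2 = 12.2; r = 16.2 − 12.2 = 4
x=3: ŷ = 7 + 2.6·3 = 14.8; r = 11.8 − 14.8 = -3
x=4: ŷ = 7 + 2.6·4 = 17.4; r = 19.4 − 17.4 = 2
x=5: ŷ = 7 + 2.6·5 = 20; r = 19 − 20 = -1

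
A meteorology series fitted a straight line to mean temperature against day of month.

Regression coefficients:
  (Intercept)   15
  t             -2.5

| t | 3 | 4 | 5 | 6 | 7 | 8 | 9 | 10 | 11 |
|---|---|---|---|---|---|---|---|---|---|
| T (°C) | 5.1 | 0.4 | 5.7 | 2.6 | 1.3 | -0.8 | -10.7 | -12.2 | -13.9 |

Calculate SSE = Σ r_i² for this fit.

SSE = 93.04

t=3: T̂ = 15 − 2.5·3 = 7.5; r = 5.1 − 7.5 = -2.4
t=4: T̂ = 15 − 2.5·4 = 5; r = 0.4 − 5 = -4.6
t=5: T̂ = 15 − 2.5·5 = 2.5; r = 5.7 − 2.5 = 3.2
t=6: T̂ = 15 − 2.5·6 = 0; r = 2.6 − 0 = 2.6
t=7: T̂ = 15 − 2.5·7 = -2.5; r = 1.3 − (-2.5) = 3.8
t=8: T̂ = 15 − 2.5·8 = -5; r = -0.8 − (-5) = 4.2
t=9: T̂ = 15 − 2.5·9 = -7.5; r = -10.7 − (-7.5) = -3.2
t=10: T̂ = 15 − 2.5·10 = -10; r = -12.2 − (-10) = -2.2
t=11: T̂ = 15 − 2.5·11 = -12.5; r = -13.9 − (-12.5) = -1.4
SSE = 5.76 + 21.16 + 10.24 + 6.76 + 14.44 + 17.64 + 10.24 + 4.84 + 1.96 = 93.04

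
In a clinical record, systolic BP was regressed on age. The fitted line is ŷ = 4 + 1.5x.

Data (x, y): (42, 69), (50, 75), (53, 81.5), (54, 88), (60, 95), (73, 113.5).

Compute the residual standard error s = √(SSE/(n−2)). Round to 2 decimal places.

s = 2.92

x=42: ŷ = 4 + 1.5·42 = 67; e = 69 − 67 = 2
x=50: ŷ = 4 + 1.5·50 = 79; e = 75 − 79 = -4
x=53: ŷ = 4 + 1.5·53 = 83.5; e = 81.5 − 83.5 = -2
x=54: ŷ = 4 + 1.5·54 = 85; e = 88 − 85 = 3
x=60: ŷ = 4 + 1.5·60 = 94; e = 95 − 94 = 1
x=73: ŷ = 4 + 1.5·73 = 113.5; e = 113.5 − 113.5 = 0
SSE = 4 + 16 + 4 + 9 + 1 + 0 = 34
s = √(34/4) = √8.5 ≈ 2.92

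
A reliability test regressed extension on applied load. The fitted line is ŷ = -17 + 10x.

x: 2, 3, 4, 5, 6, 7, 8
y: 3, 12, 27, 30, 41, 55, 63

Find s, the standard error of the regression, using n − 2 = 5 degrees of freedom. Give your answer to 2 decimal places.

x=2: ŷ = -17 + 10·2 = 3; e = 3 − 3 = 0
x=3: ŷ = -17 + 10·3 = 13; e = 12 − 13 = -1
x=4: ŷ = -17 + 10·4 = 23; e = 27 − 23 = 4
x=5: ŷ = -17 + 10·5 = 33; e = 30 − 33 = -3
x=6: ŷ = -17 + 10·6 = 43; e = 41 − 43 = -2
x=7: ŷ = -17 + 10·7 = 53; e = 55 − 53 = 2
x=8: ŷ = -17 + 10·8 = 63; e = 63 − 63 = 0
SSE = 0 + 1 + 16 + 9 + 4 + 4 + 0 = 34
s = √(34/5) = √6.8 ≈ 2.61

s = 2.61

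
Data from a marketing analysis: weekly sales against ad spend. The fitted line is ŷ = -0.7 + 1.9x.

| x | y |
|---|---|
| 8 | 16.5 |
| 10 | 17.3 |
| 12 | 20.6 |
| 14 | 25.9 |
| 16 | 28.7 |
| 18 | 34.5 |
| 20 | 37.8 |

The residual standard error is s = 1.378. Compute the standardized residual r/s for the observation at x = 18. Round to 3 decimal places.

ŷ = -0.7 + 1.9·18 = 33.5
r = 34.5 − 33.5 = 1
r/s = 1 / 1.378 = 0.726

0.726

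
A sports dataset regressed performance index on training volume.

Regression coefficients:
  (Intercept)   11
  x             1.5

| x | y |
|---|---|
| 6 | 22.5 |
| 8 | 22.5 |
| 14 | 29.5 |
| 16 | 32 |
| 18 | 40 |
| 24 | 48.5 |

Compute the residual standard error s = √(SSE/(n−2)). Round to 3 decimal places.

x=6: ŷ = 11 + 1.5·6 = 20; e = 22.5 − 20 = 2.5
x=8: ŷ = 11 + 1.5·8 = 23; e = 22.5 − 23 = -0.5
x=14: ŷ = 11 + 1.5·14 = 32; e = 29.5 − 32 = -2.5
x=16: ŷ = 11 + 1.5·16 = 35; e = 32 − 35 = -3
x=18: ŷ = 11 + 1.5·18 = 38; e = 40 − 38 = 2
x=24: ŷ = 11 + 1.5·24 = 47; e = 48.5 − 47 = 1.5
SSE = 6.25 + 0.25 + 6.25 + 9 + 4 + 2.25 = 28
s = √(28/4) = √7 ≈ 2.646

s = 2.646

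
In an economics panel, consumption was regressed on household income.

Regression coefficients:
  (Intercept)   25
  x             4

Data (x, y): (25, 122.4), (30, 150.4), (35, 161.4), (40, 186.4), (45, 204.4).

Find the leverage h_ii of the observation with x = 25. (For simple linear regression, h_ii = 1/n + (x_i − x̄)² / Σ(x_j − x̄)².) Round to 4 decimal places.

x̄ = (25 + 30 + 35 + 40 + 45)/5 = 35
Σ(x − x̄)² = 100 + 25 + 0 + 25 + 100 = 250
h = 1/5 + (-10)²/250 = 0.2 + 0.4 = 0.6000

h = 0.6000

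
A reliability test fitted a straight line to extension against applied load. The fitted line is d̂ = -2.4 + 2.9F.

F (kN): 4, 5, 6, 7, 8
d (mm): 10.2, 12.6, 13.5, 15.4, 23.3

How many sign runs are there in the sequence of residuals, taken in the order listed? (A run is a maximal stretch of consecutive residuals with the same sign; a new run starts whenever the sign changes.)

F=4: d̂ = -2.4 + 2.9·4 = 9.2; e = 10.2 − 9.2 = 1
F=5: d̂ = -2.4 + 2.9·5 = 12.1; e = 12.6 − 12.1 = 0.5
F=6: d̂ = -2.4 + 2.9·6 = 15; e = 13.5 − 15 = -1.5
F=7: d̂ = -2.4 + 2.9·7 = 17.9; e = 15.4 − 17.9 = -2.5
F=8: d̂ = -2.4 + 2.9·8 = 20.8; e = 23.3 − 20.8 = 2.5
Signs: + + − − +
Runs: +×2, −×2, +×1 → 3

3 runs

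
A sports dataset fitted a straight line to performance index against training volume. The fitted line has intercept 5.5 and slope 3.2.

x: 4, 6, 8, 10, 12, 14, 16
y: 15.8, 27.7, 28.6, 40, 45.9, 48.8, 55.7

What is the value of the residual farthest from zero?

x=4: ŷ = 5.5 + 3.2·4 = 18.3; e = 15.8 − 18.3 = -2.5
x=6: ŷ = 5.5 + 3.2·6 = 24.7; e = 27.7 − 24.7 = 3
x=8: ŷ = 5.5 + 3.2·8 = 31.1; e = 28.6 − 31.1 = -2.5
x=10: ŷ = 5.5 + 3.2·10 = 37.5; e = 40 − 37.5 = 2.5
x=12: ŷ = 5.5 + 3.2·12 = 43.9; e = 45.9 − 43.9 = 2
x=14: ŷ = 5.5 + 3.2·14 = 50.3; e = 48.8 − 50.3 = -1.5
x=16: ŷ = 5.5 + 3.2·16 = 56.7; e = 55.7 − 56.7 = -1
Largest |e| is 3 at x = 6, residual 3.

e = 3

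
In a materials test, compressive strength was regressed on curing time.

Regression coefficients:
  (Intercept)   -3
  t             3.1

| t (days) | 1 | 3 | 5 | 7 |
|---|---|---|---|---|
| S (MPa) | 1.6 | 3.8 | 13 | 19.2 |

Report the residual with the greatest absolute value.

t=1: Ŝ = -3 + 3.1·1 = 0.1; e = 1.6 − 0.1 = 1.5
t=3: Ŝ = -3 + 3.1·3 = 6.3; e = 3.8 − 6.3 = -2.5
t=5: Ŝ = -3 + 3.1·5 = 12.5; e = 13 − 12.5 = 0.5
t=7: Ŝ = -3 + 3.1·7 = 18.7; e = 19.2 − 18.7 = 0.5
Largest |e| is 2.5 at t = 3, residual -2.5.

e = -2.5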